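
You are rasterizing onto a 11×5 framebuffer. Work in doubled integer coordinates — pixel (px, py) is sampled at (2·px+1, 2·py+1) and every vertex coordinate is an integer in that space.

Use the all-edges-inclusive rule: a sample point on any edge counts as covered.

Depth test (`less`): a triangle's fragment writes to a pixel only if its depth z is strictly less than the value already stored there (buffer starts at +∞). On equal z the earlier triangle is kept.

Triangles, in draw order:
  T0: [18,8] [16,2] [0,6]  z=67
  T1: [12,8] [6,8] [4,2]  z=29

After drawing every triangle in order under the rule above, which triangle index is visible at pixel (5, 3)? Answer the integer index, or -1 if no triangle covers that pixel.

T0:
  2·area = 104  (B↔C swapped to make it positive)
  edge (18, 8)→(0, 6): d=(-18,-2) inclusive
  edge (0, 6)→(16, 2): d=(16,-4) inclusive
  edge (16, 2)→(18, 8): d=(2,6) inclusive
    (6,1)@(13, 3): e=[80,4,20] → #
    (7,1)@(15, 3): e=[84,12,8] → #
    (8,1)@(17, 3): e=[88,20,-4] → ·
    (2,2)@(5, 5): e=[28,4,72] → #
    (3,2)@(7, 5): e=[32,12,60] → #
    (4,2)@(9, 5): e=[36,20,48] → #
    (5,2)@(11, 5): e=[40,28,36] → #
    (8,2)@(17, 5): e=[52,52,0] → #  [on edge]
    (9,2)@(19, 5): e=[56,60,-12] → ·
    (2,3)@(5, 7): e=[-8,36,76] → ·
    (3,3)@(7, 7): e=[-4,44,64] → ·
    (4,3)@(9, 7): e=[0,52,52] → #  [on edge]
  covered (14 px):
    · · · · · · · · · · ·
    · · · · · · # # · · ·
    · · # # # # # # # · ·
    · · · · # # # # # · ·
    · · · · · · · · · · ·
T1:
  2·area = 36
  edge (12, 8)→(6, 8): d=(-6,0) inclusive
  edge (6, 8)→(4, 2): d=(-2,-6) inclusive
  edge (4, 2)→(12, 8): d=(8,6) inclusive
    (2,1)@(5, 3): e=[30,4,2] → #
    (3,1)@(7, 3): e=[30,16,-10] → ·
    (2,2)@(5, 5): e=[18,0,18] → #  [on edge]
    (3,2)@(7, 5): e=[18,12,6] → #
    (4,2)@(9, 5): e=[18,24,-6] → ·
    (2,3)@(5, 7): e=[6,-4,34] → ·
    (3,3)@(7, 7): e=[6,8,22] → #
    (4,3)@(9, 7): e=[6,20,10] → #
    (5,3)@(11, 7): e=[6,32,-2] → ·
    (3,4)@(7, 9): e=[-6,4,38] → ·
    (4,4)@(9, 9): e=[-6,16,26] → ·
  covered (5 px):
    · · · · · · · · · · ·
    · · # · · · · · · · ·
    · · # # · · · · · · ·
    · · · # # · · · · · ·
    · · · · · · · · · · ·

Z-buffer (winner per pixel, '.' = empty):
  . . . . . . . . . . .
  . . 1 . . . 0 0 . . .
  . . 1 1 0 0 0 0 0 . .
  . . . 1 1 0 0 0 0 . .
  . . . . . . . . . . .

Result: 0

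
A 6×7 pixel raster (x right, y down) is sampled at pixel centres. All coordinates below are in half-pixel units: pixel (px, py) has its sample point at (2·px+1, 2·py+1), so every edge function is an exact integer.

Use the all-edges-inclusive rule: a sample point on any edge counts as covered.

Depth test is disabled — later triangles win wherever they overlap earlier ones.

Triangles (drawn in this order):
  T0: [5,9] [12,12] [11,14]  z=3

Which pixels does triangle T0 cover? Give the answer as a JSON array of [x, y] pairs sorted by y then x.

T0:
  2·area = 17
  edge (5, 9)→(12, 12): d=(7,3) inclusive
  edge (12, 12)→(11, 14): d=(-1,2) inclusive
  edge (11, 14)→(5, 9): d=(-6,-5) inclusive
    (2,4)@(5, 9): e=[0,17,0] → X  [on edge]
    (3,4)@(7, 9): e=[-6,13,10] → .
    (2,5)@(5, 11): e=[14,15,-12] → .
    (4,5)@(9, 11): e=[2,7,8] → X
    (5,5)@(11, 11): e=[-4,3,18] → .
    (4,6)@(9, 13): e=[16,5,-4] → .
    (5,6)@(11, 13): e=[10,1,6] → X
  covered (3 px):
    . . . . . .
    . . . . . .
    . . . . . .
    . . . . . .
    . . X . . .
    . . . . X .
    . . . . . X

Answer: [[2,4],[4,5],[5,6]]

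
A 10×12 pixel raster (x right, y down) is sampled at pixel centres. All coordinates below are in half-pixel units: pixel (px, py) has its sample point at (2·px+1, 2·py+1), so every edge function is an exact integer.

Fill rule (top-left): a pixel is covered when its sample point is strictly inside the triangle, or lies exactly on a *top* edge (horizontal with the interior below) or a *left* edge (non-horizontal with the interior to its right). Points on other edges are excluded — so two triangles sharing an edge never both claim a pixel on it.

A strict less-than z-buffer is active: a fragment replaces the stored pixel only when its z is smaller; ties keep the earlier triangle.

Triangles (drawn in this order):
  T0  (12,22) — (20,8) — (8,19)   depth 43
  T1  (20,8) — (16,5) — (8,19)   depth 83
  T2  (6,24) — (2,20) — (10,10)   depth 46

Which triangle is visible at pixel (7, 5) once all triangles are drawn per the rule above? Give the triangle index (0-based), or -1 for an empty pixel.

T0:
  2·area = 80  (B↔C swapped to make it positive)
  edge (12, 22)→(8, 19): d=(-4,-3) top-left  bias=+0
  edge (8, 19)→(20, 8): d=(12,-11) top-left  bias=+0
  edge (20, 8)→(12, 22): d=(-8,14) right/bottom  bias=-1
    (9,4)@(19, 9): e=[73,1,6] → █
    (8,5)@(17, 11): e=[59,3,18] → █
    (9,5)@(19, 11): e=[65,25,-10] → ·
    (7,6)@(15, 13): e=[45,5,30] → █
    (9,6)@(19, 13): e=[57,49,-26] → ·
    (6,7)@(13, 15): e=[31,7,42] → █
    (8,7)@(17, 15): e=[43,51,-14] → ·
    (5,8)@(11, 17): e=[17,9,54] → █
    (7,8)@(15, 17): e=[29,53,-2] → ·
    (4,9)@(9, 19): e=[3,11,66] → █
    (7,9)@(15, 19): e=[21,77,-18] → ·
    (4,10)@(9, 21): e=[-5,35,50] → ·
  covered (12 px):
    · · · · · · · · · ·
    · · · · · · · · · ·
    · · · · · · · · · ·
    · · · · · · · · · ·
    · · · · · · · · · █
    · · · · · · · · █ ·
    · · · · · · · █ █ ·
    · · · · · · █ █ · ·
    · · · · · █ █ · · ·
    · · · · █ █ █ · · ·
    · · · · · █ · · · ·
    · · · · · · · · · ·
T1:
  2·area = 80  (B↔C swapped to make it positive)
  edge (20, 8)→(8, 19): d=(-12,11) right/bottom  bias=-1
  edge (8, 19)→(16, 5): d=(8,-14) top-left  bias=+0
  edge (16, 5)→(20, 8): d=(4,3) right/bottom  bias=-1
    (7,3)@(15, 7): e=[67,2,11] → █
    (8,3)@(17, 7): e=[45,30,5] → █
    (9,3)@(19, 7): e=[23,58,-1] → ·
    (7,4)@(15, 9): e=[43,18,19] → █
    (9,4)@(19, 9): e=[-1,74,7] → ·
    (6,5)@(13, 11): e=[41,6,33] → █
    (8,5)@(17, 11): e=[-3,62,21] → ·
    (6,6)@(13, 13): e=[17,22,41] → █
    (7,6)@(15, 13): e=[-5,50,35] → ·
    (5,7)@(11, 15): e=[15,10,55] → █
    (6,7)@(13, 15): e=[-7,38,49] → ·
    (5,8)@(11, 17): e=[-9,26,63] → ·
  covered (8 px):
    · · · · · · · · · ·
    · · · · · · · · · ·
    · · · · · · · · · ·
    · · · · · · · █ █ ·
    · · · · · · · █ █ ·
    · · · · · · █ █ · ·
    · · · · · · █ · · ·
    · · · · · █ · · · ·
    · · · · · · · · · ·
    · · · · · · · · · ·
    · · · · · · · · · ·
    · · · · · · · · · ·
T2:
  2·area = 72
  edge (6, 24)→(2, 20): d=(-4,-4) top-left  bias=+0
  edge (2, 20)→(10, 10): d=(8,-10) top-left  bias=+0
  edge (10, 10)→(6, 24): d=(-4,14) right/bottom  bias=-1
    (4,6)@(9, 13): e=[56,14,2] → █
    (5,6)@(11, 13): e=[64,34,-26] → ·
    (3,7)@(7, 15): e=[40,10,22] → █
    (4,7)@(9, 15): e=[48,30,-6] → ·
    (2,8)@(5, 17): e=[24,6,42] → █
    (4,8)@(9, 17): e=[40,46,-14] → ·
    (0,9)@(1, 19): e=[0,-18,90] → ·  [on edge]
    (1,9)@(3, 19): e=[8,2,62] → █
    (4,9)@(9, 19): e=[32,62,-22] → ·
    (1,10)@(3, 21): e=[0,18,54] → █  [on edge]
    (3,10)@(7, 21): e=[16,58,-2] → ·
    (1,11)@(3, 23): e=[-8,34,46] → ·
    (2,11)@(5, 23): e=[0,54,18] → █  [on edge]
  covered (10 px):
    · · · · · · · · · ·
    · · · · · · · · · ·
    · · · · · · · · · ·
    · · · · · · · · · ·
    · · · · · · · · · ·
    · · · · · · · · · ·
    · · · · █ · · · · ·
    · · · █ · · · · · ·
    · · █ █ · · · · · ·
    · █ █ █ · · · · · ·
    · █ █ · · · · · · ·
    · · █ · · · · · · ·

Z-buffer (winner per pixel, '.' = empty):
  . . . . . . . . . .
  . . . . . . . . . .
  . . . . . . . . . .
  . . . . . . . 1 1 .
  . . . . . . . 1 1 0
  . . . . . . 1 1 0 .
  . . . . 2 . 1 0 0 .
  . . . 2 . 1 0 0 . .
  . . 2 2 . 0 0 . . .
  . 2 2 2 0 0 0 . . .
  . 2 2 . . 0 . . . .
  . . 2 . . . . . . .

Answer: 1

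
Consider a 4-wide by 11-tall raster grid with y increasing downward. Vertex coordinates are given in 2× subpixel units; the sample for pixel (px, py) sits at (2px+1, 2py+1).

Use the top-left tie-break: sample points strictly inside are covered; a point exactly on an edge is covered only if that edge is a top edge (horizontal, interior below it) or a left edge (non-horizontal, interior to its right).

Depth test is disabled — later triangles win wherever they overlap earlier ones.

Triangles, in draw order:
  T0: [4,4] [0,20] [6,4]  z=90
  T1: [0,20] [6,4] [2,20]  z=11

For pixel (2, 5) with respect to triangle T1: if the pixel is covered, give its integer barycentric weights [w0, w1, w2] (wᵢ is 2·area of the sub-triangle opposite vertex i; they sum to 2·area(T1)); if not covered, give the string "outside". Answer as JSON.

T0:
  2·area = 32  (B↔C swapped to make it positive)
  edge (4, 4)→(6, 4): d=(2,0) top-left  bias=+0
  edge (6, 4)→(0, 20): d=(-6,16) right/bottom  bias=-1
  edge (0, 20)→(4, 4): d=(4,-16) top-left  bias=+0
    (2,2)@(5, 5): e=[2,10,20] → █
    (3,2)@(7, 5): e=[2,-22,52] → ·
    (2,3)@(5, 7): e=[6,-2,28] → ·
    (1,4)@(3, 9): e=[10,18,4] → █
    (2,4)@(5, 9): e=[10,-14,36] → ·
    (1,5)@(3, 11): e=[14,6,12] → █
    (2,5)@(5, 11): e=[14,-26,44] → ·
    (1,6)@(3, 13): e=[18,-6,20] → ·
    (0,8)@(1, 17): e=[26,2,4] → █
    (1,8)@(3, 17): e=[26,-30,36] → ·
    (0,9)@(1, 19): e=[30,-10,12] → ·
  covered (4 px):
    · · · ·
    · · · ·
    · · █ ·
    · · · ·
    · █ · ·
    · █ · ·
    · · · ·
    · · · ·
    █ · · ·
    · · · ·
    · · · ·
T1:
  2·area = 32
  edge (0, 20)→(6, 4): d=(6,-16) top-left  bias=+0
  edge (6, 4)→(2, 20): d=(-4,16) right/bottom  bias=-1
  edge (2, 20)→(0, 20): d=(-2,0) right/bottom  bias=-1
    (2,3)@(5, 7): e=[2,4,26] → █
    (3,3)@(7, 7): e=[34,-28,26] → ·
    (2,4)@(5, 9): e=[14,-4,22] → ·
    (1,6)@(3, 13): e=[6,12,14] → █
    (2,6)@(5, 13): e=[38,-20,14] → ·
    (1,7)@(3, 15): e=[18,4,10] → █
    (2,7)@(5, 15): e=[50,-28,10] → ·
    (1,8)@(3, 17): e=[30,-4,6] → ·
    (0,9)@(1, 19): e=[10,20,2] → █
    (1,9)@(3, 19): e=[42,-12,2] → ·
    (0,10)@(1, 21): e=[22,12,-2] → ·
  covered (4 px):
    · · · ·
    · · · ·
    · · · ·
    · · █ ·
    · · · ·
    · · · ·
    · █ · ·
    · █ · ·
    · · · ·
    █ · · ·
    · · · ·

Final: "outside"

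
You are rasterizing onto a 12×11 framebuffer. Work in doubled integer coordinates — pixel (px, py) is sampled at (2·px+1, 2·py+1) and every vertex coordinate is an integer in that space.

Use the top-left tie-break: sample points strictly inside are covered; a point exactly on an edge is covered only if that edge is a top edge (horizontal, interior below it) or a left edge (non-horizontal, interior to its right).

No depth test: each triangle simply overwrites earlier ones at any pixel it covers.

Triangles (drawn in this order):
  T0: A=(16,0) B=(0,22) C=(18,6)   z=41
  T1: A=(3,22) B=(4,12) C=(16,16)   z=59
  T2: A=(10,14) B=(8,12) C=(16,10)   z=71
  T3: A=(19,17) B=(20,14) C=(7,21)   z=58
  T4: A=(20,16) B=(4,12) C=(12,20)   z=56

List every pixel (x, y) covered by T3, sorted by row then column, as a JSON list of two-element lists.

T0:
  2·area = 140  (B↔C swapped to make it positive)
  edge (16, 0)→(18, 6): d=(2,6) right/bottom  bias=-1
  edge (18, 6)→(0, 22): d=(-18,16) right/bottom  bias=-1
  edge (0, 22)→(16, 0): d=(16,-22) top-left  bias=+0
    (7,1)@(15, 3): e=[12,102,26] → X
    (8,1)@(17, 3): e=[0,70,70] → .  [on edge]
    (6,2)@(13, 5): e=[28,98,14] → X
    (8,2)@(17, 5): e=[4,34,102] → X
    (9,2)@(19, 5): e=[-8,2,146] → .
    (5,3)@(11, 7): e=[44,94,2] → X
    (8,3)@(17, 7): e=[8,-2,134] → .
    (5,4)@(11, 9): e=[48,58,34] → X
    (7,4)@(15, 9): e=[24,-6,122] → .
    (9,4)@(19, 9): e=[0,-70,210] → .  [on edge]
    (4,5)@(9, 11): e=[64,54,22] → X
    (6,5)@(13, 11): e=[40,-10,110] → .
    (10,7)@(21, 15): e=[0,-210,350] → .  [on edge]
    (11,10)@(23, 21): e=[0,-350,490] → .  [on edge]
  covered (17 px):
    . . . . . . . . . . . .
    . . . . . . . X . . . .
    . . . . . . X X X . . .
    . . . . . X X X . . . .
    . . . . . X X . . . . .
    . . . . X X . . . . . .
    . . . X X . . . . . . .
    . . . X . . . . . . . .
    . . X . . . . . . . . .
    . X . . . . . . . . . .
    X . . . . . . . . . . .
T1:
  2·area = 124
  edge (3, 22)→(4, 12): d=(1,-10) top-left  bias=+0
  edge (4, 12)→(16, 16): d=(12,4) right/bottom  bias=-1
  edge (16, 16)→(3, 22): d=(-13,6) right/bottom  bias=-1
    (0,5)@(1, 11): e=[-31,0,155] → .  [on edge]
    (2,6)@(5, 13): e=[11,8,105] → X
    (3,6)@(7, 13): e=[31,0,93] → .  [on edge]
    (2,7)@(5, 15): e=[13,32,79] → X
    (3,7)@(7, 15): e=[33,24,67] → X
    (4,7)@(9, 15): e=[53,16,55] → X
    (5,7)@(11, 15): e=[73,8,43] → X
    (6,7)@(13, 15): e=[93,0,31] → .  [on edge]
    (2,8)@(5, 17): e=[15,56,53] → X
    (6,8)@(13, 17): e=[95,24,5] → X
    (7,8)@(15, 17): e=[115,16,-7] → .
    (9,8)@(19, 17): e=[155,0,-31] → .  [on edge]
  covered (14 px):
    . . . . . . . . . . . .
    . . . . . . . . . . . .
    . . . . . . . . . . . .
    . . . . . . . . . . . .
    . . . . . . . . . . . .
    . . . . . . . . . . . .
    . . X . . . . . . . . .
    . . X X X X . . . . . .
    . . X X X X X . . . . .
    . . X X X . . . . . . .
    . . X . . . . . . . . .
T2:
  2·area = 20
  edge (10, 14)→(8, 12): d=(-2,-2) top-left  bias=+0
  edge (8, 12)→(16, 10): d=(8,-2) top-left  bias=+0
  edge (16, 10)→(10, 14): d=(-6,4) right/bottom  bias=-1
    (0,2)@(1, 5): e=[0,-70,90] → .  [on edge]
    (1,3)@(3, 7): e=[0,-50,70] → .  [on edge]
    (2,4)@(5, 9): e=[0,-30,50] → .  [on edge]
    (3,5)@(7, 11): e=[0,-10,30] → .  [on edge]
    (6,5)@(13, 11): e=[12,2,6] → X
    (7,5)@(15, 11): e=[16,6,-2] → .
    (4,6)@(9, 13): e=[0,10,10] → X  [on edge]
    (5,6)@(11, 13): e=[4,14,2] → X
    (6,6)@(13, 13): e=[8,18,-6] → .
    (4,7)@(9, 15): e=[-4,26,-2] → .
    (5,7)@(11, 15): e=[0,30,-10] → .  [on edge]
    (6,8)@(13, 17): e=[0,50,-30] → .  [on edge]
    (7,9)@(15, 19): e=[0,70,-50] → .  [on edge]
    (8,10)@(17, 21): e=[0,90,-70] → .  [on edge]
  covered (3 px):
    . . . . . . . . . . . .
    . . . . . . . . . . . .
    . . . . . . . . . . . .
    . . . . . . . . . . . .
    . . . . . . . . . . . .
    . . . . . . X . . . . .
    . . . . X X . . . . . .
    . . . . . . . . . . . .
    . . . . . . . . . . . .
    . . . . . . . . . . . .
    . . . . . . . . . . . .
T3:
  2·area = 32  (B↔C swapped to make it positive)
  edge (19, 17)→(7, 21): d=(-12,4) right/bottom  bias=-1
  edge (7, 21)→(20, 14): d=(13,-7) top-left  bias=+0
  edge (20, 14)→(19, 17): d=(-1,3) right/bottom  bias=-1
    (11,2)@(23, 5): e=[128,-96,0] → .  [on edge]
    (10,5)@(21, 11): e=[64,-32,0] → .  [on edge]
    (9,7)@(19, 15): e=[24,6,2] → X
    (10,7)@(21, 15): e=[16,20,-4] → .
    (7,8)@(15, 17): e=[16,4,12] → X
    (8,8)@(17, 17): e=[8,18,6] → X
    (9,8)@(19, 17): e=[0,32,0] → .  [on edge]
    (5,9)@(11, 19): e=[8,2,22] → X
    (6,9)@(13, 19): e=[0,16,16] → .  [on edge]
    (7,9)@(15, 19): e=[-8,30,10] → .
    (8,9)@(17, 19): e=[-16,44,4] → .
    (3,10)@(7, 21): e=[0,0,32] → .  [on edge]
  covered (4 px):
    . . . . . . . . . . . .
    . . . . . . . . . . . .
    . . . . . . . . . . . .
    . . . . . . . . . . . .
    . . . . . . . . . . . .
    . . . . . . . . . . . .
    . . . . . . . . . . . .
    . . . . . . . . . X . .
    . . . . . . . X X . . .
    . . . . . X . . . . . .
    . . . . . . . . . . . .
T4:
  2·area = 96  (B↔C swapped to make it positive)
  edge (20, 16)→(12, 20): d=(-8,4) right/bottom  bias=-1
  edge (12, 20)→(4, 12): d=(-8,-8) top-left  bias=+0
  edge (4, 12)→(20, 16): d=(16,4) right/bottom  bias=-1
    (0,4)@(1, 9): e=[132,0,-36] → .  [on edge]
    (1,5)@(3, 11): e=[108,0,-12] → .  [on edge]
    (2,6)@(5, 13): e=[84,0,12] → X  [on edge]
    (3,6)@(7, 13): e=[76,16,4] → X
    (4,6)@(9, 13): e=[68,32,-4] → .
    (2,7)@(5, 15): e=[68,-16,44] → .
    (3,7)@(7, 15): e=[60,0,36] → X  [on edge]
    (4,7)@(9, 15): e=[52,16,28] → X
    (5,7)@(11, 15): e=[44,32,20] → X
    (6,7)@(13, 15): e=[36,48,12] → X
    (7,7)@(15, 15): e=[28,64,4] → X
    (8,7)@(17, 15): e=[20,80,-4] → .
    (4,8)@(9, 17): e=[36,0,60] → X  [on edge]
    (5,9)@(11, 19): e=[12,0,84] → X  [on edge]
    (6,10)@(13, 21): e=[-12,0,108] → .  [on edge]
  covered (14 px):
    . . . . . . . . . . . .
    . . . . . . . . . . . .
    . . . . . . . . . . . .
    . . . . . . . . . . . .
    . . . . . . . . . . . .
    . . . . . . . . . . . .
    . . X X . . . . . . . .
    . . . X X X X X . . . .
    . . . . X X X X X . . .
    . . . . . X X . . . . .
    . . . . . . . . . . . .

Final: [[9,7],[7,8],[8,8],[5,9]]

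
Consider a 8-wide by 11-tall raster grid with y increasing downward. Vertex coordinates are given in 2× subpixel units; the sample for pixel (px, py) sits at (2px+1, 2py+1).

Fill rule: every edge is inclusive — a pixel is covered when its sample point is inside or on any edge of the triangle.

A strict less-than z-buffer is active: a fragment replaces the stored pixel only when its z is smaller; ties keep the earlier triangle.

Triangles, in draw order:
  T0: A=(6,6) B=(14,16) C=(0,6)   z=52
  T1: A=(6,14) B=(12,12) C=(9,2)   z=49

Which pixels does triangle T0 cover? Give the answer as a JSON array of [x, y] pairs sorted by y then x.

T0:
  2·area = 60
  edge (6, 6)→(14, 16): d=(8,10) inclusive
  edge (14, 16)→(0, 6): d=(-14,-10) inclusive
  edge (0, 6)→(6, 6): d=(6,0) inclusive
    (1,3)@(3, 7): e=[38,16,6] → █
    (2,3)@(5, 7): e=[18,36,6] → █
    (3,3)@(7, 7): e=[-2,56,6] → ·
    (1,4)@(3, 9): e=[54,-12,18] → ·
    (2,4)@(5, 9): e=[34,8,18] → █
    (3,4)@(7, 9): e=[14,28,18] → █
    (4,4)@(9, 9): e=[-6,48,18] → ·
    (2,5)@(5, 11): e=[50,-20,30] → ·
    (3,5)@(7, 11): e=[30,0,30] → █  [on edge]
    (4,5)@(9, 11): e=[10,20,30] → █
    (5,5)@(11, 11): e=[-10,40,30] → ·
    (3,6)@(7, 13): e=[46,-28,42] → ·
  covered (8 px):
    · · · · · · · ·
    · · · · · · · ·
    · · · · · · · ·
    · █ █ · · · · ·
    · · █ █ · · · ·
    · · · █ █ · · ·
    · · · · · █ · ·
    · · · · · · █ ·
    · · · · · · · ·
    · · · · · · · ·
    · · · · · · · ·
T1:
  2·area = 66  (B↔C swapped to make it positive)
  edge (6, 14)→(9, 2): d=(3,-12) inclusive
  edge (9, 2)→(12, 12): d=(3,10) inclusive
  edge (12, 12)→(6, 14): d=(-6,2) inclusive
    (4,1)@(9, 3): e=[3,3,60] → █
    (5,1)@(11, 3): e=[27,-17,56] → ·
    (4,2)@(9, 5): e=[9,9,48] → █
    (5,2)@(11, 5): e=[33,-11,44] → ·
    (4,3)@(9, 7): e=[15,15,36] → █
    (5,3)@(11, 7): e=[39,-5,32] → ·
    (4,4)@(9, 9): e=[21,21,24] → █
    (5,4)@(11, 9): e=[45,1,20] → █
    (6,4)@(13, 9): e=[69,-19,16] → ·
    (3,5)@(7, 11): e=[3,47,16] → █
    (6,5)@(13, 11): e=[75,-13,4] → ·
    (7,5)@(15, 11): e=[99,-33,0] → ·  [on edge]
    (4,6)@(9, 13): e=[33,33,0] → █  [on edge]
    (1,7)@(3, 15): e=[-33,99,0] → ·  [on edge]
  covered (10 px):
    · · · · · · · ·
    · · · · █ · · ·
    · · · · █ · · ·
    · · · · █ · · ·
    · · · · █ █ · ·
    · · · █ █ █ · ·
    · · · █ █ · · ·
    · · · · · · · ·
    · · · · · · · ·
    · · · · · · · ·
    · · · · · · · ·

Answer: [[1,3],[2,3],[2,4],[3,4],[3,5],[4,5],[5,6],[6,7]]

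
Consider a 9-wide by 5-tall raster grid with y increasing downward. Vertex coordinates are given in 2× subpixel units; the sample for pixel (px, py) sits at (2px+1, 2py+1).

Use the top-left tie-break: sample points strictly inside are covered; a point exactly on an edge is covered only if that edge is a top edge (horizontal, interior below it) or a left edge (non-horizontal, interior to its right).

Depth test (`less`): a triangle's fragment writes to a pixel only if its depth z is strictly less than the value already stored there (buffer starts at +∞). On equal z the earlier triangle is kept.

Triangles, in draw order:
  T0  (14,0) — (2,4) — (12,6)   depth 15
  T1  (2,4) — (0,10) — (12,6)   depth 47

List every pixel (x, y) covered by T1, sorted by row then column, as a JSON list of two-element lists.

T0:
  2·area = 64  (B↔C swapped to make it positive)
  edge (14, 0)→(12, 6): d=(-2,6) right/bottom  bias=-1
  edge (12, 6)→(2, 4): d=(-10,-2) top-left  bias=+0
  edge (2, 4)→(14, 0): d=(12,-4) top-left  bias=+0
    (5,0)@(11, 1): e=[16,48,0] → X  [on edge]
    (6,0)@(13, 1): e=[4,52,8] → X
    (7,0)@(15, 1): e=[-8,56,16] → .
    (2,1)@(5, 3): e=[48,16,0] → X  [on edge]
    (3,1)@(7, 3): e=[36,20,8] → X
    (4,1)@(9, 3): e=[24,24,16] → X
    (6,1)@(13, 3): e=[0,32,32] → .  [on edge]
    (2,2)@(5, 5): e=[44,-4,24] → .
    (3,2)@(7, 5): e=[32,0,32] → X  [on edge]
    (6,2)@(13, 5): e=[-4,12,56] → .
    (3,3)@(7, 7): e=[28,-20,56] → .
    (4,3)@(9, 7): e=[16,-16,64] → .
    (8,3)@(17, 7): e=[-32,0,96] → .  [on edge]
    (5,4)@(11, 9): e=[0,-32,96] → .  [on edge]
  covered (9 px):
    . . . . . X X . .
    . . X X X X . . .
    . . . X X X . . .
    . . . . . . . . .
    . . . . . . . . .
T1:
  2·area = 64  (B↔C swapped to make it positive)
  edge (2, 4)→(12, 6): d=(10,2) right/bottom  bias=-1
  edge (12, 6)→(0, 10): d=(-12,4) right/bottom  bias=-1
  edge (0, 10)→(2, 4): d=(2,-6) top-left  bias=+0
    (1,0)@(3, 1): e=[-32,96,0] → .  [on edge]
    (1,2)@(3, 5): e=[8,48,8] → X
    (2,2)@(5, 5): e=[4,40,20] → X
    (3,2)@(7, 5): e=[0,32,32] → .  [on edge]
    (7,2)@(15, 5): e=[-16,0,80] → .  [on edge]
    (0,3)@(1, 7): e=[32,32,0] → X  [on edge]
    (3,3)@(7, 7): e=[20,8,36] → X
    (4,3)@(9, 7): e=[16,0,48] → .  [on edge]
    (8,3)@(17, 7): e=[0,-32,96] → .  [on edge]
    (0,4)@(1, 9): e=[52,8,4] → X
    (1,4)@(3, 9): e=[48,0,16] → .  [on edge]
    (2,4)@(5, 9): e=[44,-8,28] → .
  covered (7 px):
    . . . . . . . . .
    . . . . . . . . .
    . X X . . . . . .
    X X X X . . . . .
    X . . . . . . . .

Result: [[1,2],[2,2],[0,3],[1,3],[2,3],[3,3],[0,4]]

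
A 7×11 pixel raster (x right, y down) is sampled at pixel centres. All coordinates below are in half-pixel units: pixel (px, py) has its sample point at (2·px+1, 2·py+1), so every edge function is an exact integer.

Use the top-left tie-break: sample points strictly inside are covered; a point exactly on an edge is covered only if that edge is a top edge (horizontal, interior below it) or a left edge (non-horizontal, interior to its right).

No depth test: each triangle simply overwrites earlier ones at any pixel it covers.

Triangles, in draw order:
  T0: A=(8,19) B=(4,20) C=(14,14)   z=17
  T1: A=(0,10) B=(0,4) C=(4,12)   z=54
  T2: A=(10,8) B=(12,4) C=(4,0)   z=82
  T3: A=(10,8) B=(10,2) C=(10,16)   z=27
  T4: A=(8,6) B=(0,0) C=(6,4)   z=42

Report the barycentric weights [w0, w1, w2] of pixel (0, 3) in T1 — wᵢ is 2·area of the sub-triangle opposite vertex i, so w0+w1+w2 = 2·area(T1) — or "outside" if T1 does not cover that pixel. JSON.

T0:
  2·area = 14
  edge (8, 19)→(4, 20): d=(-4,1) right/bottom  bias=-1
  edge (4, 20)→(14, 14): d=(10,-6) top-left  bias=+0
  edge (14, 14)→(8, 19): d=(-6,5) right/bottom  bias=-1
    (4,8)@(9, 17): e=[7,0,7] → █  [on edge]
    (5,8)@(11, 17): e=[5,12,-3] → ·
    (3,9)@(7, 19): e=[1,8,5] → █
    (4,9)@(9, 19): e=[-1,20,-5] → ·
    (3,10)@(7, 21): e=[-7,28,-7] → ·
  covered (2 px):
    · · · · · · ·
    · · · · · · ·
    · · · · · · ·
    · · · · · · ·
    · · · · · · ·
    · · · · · · ·
    · · · · · · ·
    · · · · · · ·
    · · · · █ · ·
    · · · █ · · ·
    · · · · · · ·
T1:
  2·area = 24
  edge (0, 10)→(0, 4): d=(0,-6) top-left  bias=+0
  edge (0, 4)→(4, 12): d=(4,8) right/bottom  bias=-1
  edge (4, 12)→(0, 10): d=(-4,-2) top-left  bias=+0
    (0,3)@(1, 7): e=[6,4,14] → █
    (1,3)@(3, 7): e=[18,-12,18] → ·
    (0,4)@(1, 9): e=[6,12,6] → █
    (1,4)@(3, 9): e=[18,-4,10] → ·
    (0,5)@(1, 11): e=[6,20,-2] → ·
    (1,5)@(3, 11): e=[18,4,2] → █
    (2,5)@(5, 11): e=[30,-12,6] → ·
    (1,6)@(3, 13): e=[18,12,-6] → ·
  covered (3 px):
    · · · · · · ·
    · · · · · · ·
    · · · · · · ·
    █ · · · · · ·
    █ · · · · · ·
    · █ · · · · ·
    · · · · · · ·
    · · · · · · ·
    · · · · · · ·
    · · · · · · ·
    · · · · · · ·
T2:
  2·area = 40  (B↔C swapped to make it positive)
  edge (10, 8)→(4, 0): d=(-6,-8) top-left  bias=+0
  edge (4, 0)→(12, 4): d=(8,4) right/bottom  bias=-1
  edge (12, 4)→(10, 8): d=(-2,4) right/bottom  bias=-1
    (2,0)@(5, 1): e=[2,4,34] → █
    (3,0)@(7, 1): e=[18,-4,26] → ·
    (2,1)@(5, 3): e=[-10,20,30] → ·
    (3,1)@(7, 3): e=[6,12,22] → █
    (4,1)@(9, 3): e=[22,4,14] → █
    (5,1)@(11, 3): e=[38,-4,6] → ·
    (3,2)@(7, 5): e=[-6,28,18] → ·
    (4,2)@(9, 5): e=[10,20,10] → █
    (5,2)@(11, 5): e=[26,12,2] → █
    (6,2)@(13, 5): e=[42,4,-6] → ·
    (4,3)@(9, 7): e=[-2,36,6] → ·
    (5,3)@(11, 7): e=[14,28,-2] → ·
  covered (5 px):
    · · █ · · · ·
    · · · █ █ · ·
    · · · · █ █ ·
    · · · · · · ·
    · · · · · · ·
    · · · · · · ·
    · · · · · · ·
    · · · · · · ·
    · · · · · · ·
    · · · · · · ·
    · · · · · · ·
T3:
  degenerate (2·area = 0) — covers nothing
T4:
  2·area = 4
  edge (8, 6)→(0, 0): d=(-8,-6) top-left  bias=+0
  edge (0, 0)→(6, 4): d=(6,4) right/bottom  bias=-1
  edge (6, 4)→(8, 6): d=(2,2) right/bottom  bias=-1
    (1,0)@(3, 1): e=[10,-6,0] → ·  [on edge]
    (2,1)@(5, 3): e=[6,-2,0] → ·  [on edge]
    (3,2)@(7, 5): e=[2,2,0] → ·  [on edge]
    (4,3)@(9, 7): e=[-2,6,0] → ·  [on edge]
    (5,4)@(11, 9): e=[-6,10,0] → ·  [on edge]
    (6,5)@(13, 11): e=[-10,14,0] → ·  [on edge]
  covered (0 px):
    · · · · · · ·
    · · · · · · ·
    · · · · · · ·
    · · · · · · ·
    · · · · · · ·
    · · · · · · ·
    · · · · · · ·
    · · · · · · ·
    · · · · · · ·
    · · · · · · ·
    · · · · · · ·

Result: [4,14,6]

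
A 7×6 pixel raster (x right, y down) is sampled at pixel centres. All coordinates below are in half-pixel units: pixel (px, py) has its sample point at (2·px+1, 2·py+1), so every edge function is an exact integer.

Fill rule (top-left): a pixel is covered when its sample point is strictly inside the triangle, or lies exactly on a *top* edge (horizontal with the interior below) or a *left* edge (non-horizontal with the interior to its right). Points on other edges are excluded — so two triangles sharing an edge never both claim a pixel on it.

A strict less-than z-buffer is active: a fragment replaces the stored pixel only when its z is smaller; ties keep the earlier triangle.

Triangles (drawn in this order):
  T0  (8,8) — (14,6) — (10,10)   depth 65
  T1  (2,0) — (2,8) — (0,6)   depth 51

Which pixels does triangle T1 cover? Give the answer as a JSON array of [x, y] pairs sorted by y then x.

T0:
  2·area = 16
  edge (8, 8)→(14, 6): d=(6,-2) top-left  bias=+0
  edge (14, 6)→(10, 10): d=(-4,4) right/bottom  bias=-1
  edge (10, 10)→(8, 8): d=(-2,-2) top-left  bias=+0
    (0,0)@(1, 1): e=[-56,72,0] → ·  [on edge]
    (1,1)@(3, 3): e=[-40,56,0] → ·  [on edge]
    (2,2)@(5, 5): e=[-24,40,0] → ·  [on edge]
    (3,3)@(7, 7): e=[-8,24,0] → ·  [on edge]
    (5,3)@(11, 7): e=[0,8,8] → █  [on edge]
    (6,3)@(13, 7): e=[4,0,12] → ·  [on edge]
    (2,4)@(5, 9): e=[0,24,-8] → ·  [on edge]
    (4,4)@(9, 9): e=[8,8,0] → █  [on edge]
    (5,4)@(11, 9): e=[12,0,4] → ·  [on edge]
    (4,5)@(9, 11): e=[20,0,-4] → ·  [on edge]
    (5,5)@(11, 11): e=[24,-8,0] → ·  [on edge]
  covered (2 px):
    · · · · · · ·
    · · · · · · ·
    · · · · · · ·
    · · · · · █ ·
    · · · · █ · ·
    · · · · · · ·
T1:
  2·area = 16
  edge (2, 0)→(2, 8): d=(0,8) right/bottom  bias=-1
  edge (2, 8)→(0, 6): d=(-2,-2) top-left  bias=+0
  edge (0, 6)→(2, 0): d=(2,-6) top-left  bias=+0
    (0,1)@(1, 3): e=[8,8,0] → █  [on edge]
    (1,1)@(3, 3): e=[-8,12,12] → ·
    (0,2)@(1, 5): e=[8,4,4] → █
    (1,2)@(3, 5): e=[-8,8,16] → ·
    (0,3)@(1, 7): e=[8,0,8] → █  [on edge]
    (1,3)@(3, 7): e=[-8,4,20] → ·
    (0,4)@(1, 9): e=[8,-4,12] → ·
    (1,4)@(3, 9): e=[-8,0,24] → ·  [on edge]
    (2,5)@(5, 11): e=[-24,0,40] → ·  [on edge]
  covered (3 px):
    · · · · · · ·
    █ · · · · · ·
    █ · · · · · ·
    █ · · · · · ·
    · · · · · · ·
    · · · · · · ·

Final: [[0,1],[0,2],[0,3]]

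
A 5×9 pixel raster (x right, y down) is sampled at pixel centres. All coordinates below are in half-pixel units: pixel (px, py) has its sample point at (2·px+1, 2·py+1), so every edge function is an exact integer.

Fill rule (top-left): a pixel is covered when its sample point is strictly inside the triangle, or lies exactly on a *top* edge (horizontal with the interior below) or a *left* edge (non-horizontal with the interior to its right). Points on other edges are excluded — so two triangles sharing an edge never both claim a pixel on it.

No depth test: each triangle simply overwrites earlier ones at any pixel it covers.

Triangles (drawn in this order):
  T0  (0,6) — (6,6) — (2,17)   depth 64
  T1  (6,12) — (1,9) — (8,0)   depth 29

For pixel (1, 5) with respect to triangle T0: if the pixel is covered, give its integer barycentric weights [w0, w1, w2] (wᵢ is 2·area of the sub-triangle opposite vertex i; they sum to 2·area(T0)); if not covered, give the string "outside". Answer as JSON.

T0:
  2·area = 66
  edge (0, 6)→(6, 6): d=(6,0) top-left  bias=+0
  edge (6, 6)→(2, 17): d=(-4,11) right/bottom  bias=-1
  edge (2, 17)→(0, 6): d=(-2,-11) top-left  bias=+0
    (0,3)@(1, 7): e=[6,51,9] → █
    (1,3)@(3, 7): e=[6,29,31] → █
    (2,3)@(5, 7): e=[6,7,53] → █
    (3,3)@(7, 7): e=[6,-15,75] → ·
    (0,4)@(1, 9): e=[18,43,5] → █
    (2,4)@(5, 9): e=[18,-1,49] → ·
    (0,5)@(1, 11): e=[30,35,1] → █
    (2,5)@(5, 11): e=[30,-9,45] → ·
    (0,6)@(1, 13): e=[42,27,-3] → ·
    (1,6)@(3, 13): e=[42,5,19] → █
    (2,6)@(5, 13): e=[42,-17,41] → ·
    (1,7)@(3, 15): e=[54,-3,15] → ·
  covered (8 px):
    · · · · ·
    · · · · ·
    · · · · ·
    █ █ █ · ·
    █ █ · · ·
    █ █ · · ·
    · █ · · ·
    · · · · ·
    · · · · ·
T1:
  2·area = 66
  edge (6, 12)→(1, 9): d=(-5,-3) top-left  bias=+0
  edge (1, 9)→(8, 0): d=(7,-9) top-left  bias=+0
  edge (8, 0)→(6, 12): d=(-2,12) right/bottom  bias=-1
    (3,1)@(7, 3): e=[48,12,6] → █
    (4,1)@(9, 3): e=[54,30,-18] → ·
    (2,2)@(5, 5): e=[32,8,26] → █
    (4,2)@(9, 5): e=[44,44,-22] → ·
    (1,3)@(3, 7): e=[16,4,46] → █
    (3,3)@(7, 7): e=[28,40,-2] → ·
    (0,4)@(1, 9): e=[0,0,66] → █  [on edge]
    (3,4)@(7, 9): e=[18,54,-6] → ·
    (0,5)@(1, 11): e=[-10,14,62] → ·
    (1,5)@(3, 11): e=[-4,32,38] → ·
    (2,5)@(5, 11): e=[2,50,14] → █
    (3,5)@(7, 11): e=[8,68,-10] → ·
  covered (9 px):
    · · · · ·
    · · · █ ·
    · · █ █ ·
    · █ █ · ·
    █ █ █ · ·
    · · █ · ·
    · · · · ·
    · · · · ·
    · · · · ·

Answer: [13,23,30]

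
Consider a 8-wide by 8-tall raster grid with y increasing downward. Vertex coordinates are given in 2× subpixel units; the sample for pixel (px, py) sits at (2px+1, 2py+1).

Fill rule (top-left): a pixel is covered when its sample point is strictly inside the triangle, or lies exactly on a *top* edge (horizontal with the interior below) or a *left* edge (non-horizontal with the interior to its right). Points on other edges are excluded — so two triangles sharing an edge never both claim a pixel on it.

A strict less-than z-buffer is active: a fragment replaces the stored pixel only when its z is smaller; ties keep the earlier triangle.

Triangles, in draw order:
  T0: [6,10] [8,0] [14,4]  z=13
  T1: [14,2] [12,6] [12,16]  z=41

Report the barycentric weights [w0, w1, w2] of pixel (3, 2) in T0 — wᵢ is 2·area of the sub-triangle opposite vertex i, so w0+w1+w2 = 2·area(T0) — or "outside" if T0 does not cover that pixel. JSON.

T0:
  2·area = 68
  edge (6, 10)→(8, 0): d=(2,-10) top-left  bias=+0
  edge (8, 0)→(14, 4): d=(6,4) right/bottom  bias=-1
  edge (14, 4)→(6, 10): d=(-8,6) right/bottom  bias=-1
    (4,0)@(9, 1): e=[12,2,54] → #
    (5,0)@(11, 1): e=[32,-6,42] → ·
    (4,1)@(9, 3): e=[16,14,38] → #
    (5,1)@(11, 3): e=[36,6,26] → #
    (6,1)@(13, 3): e=[56,-2,14] → ·
    (3,2)@(7, 5): e=[0,34,34] → #  [on edge]
    (6,2)@(13, 5): e=[60,10,-2] → ·
    (3,3)@(7, 7): e=[4,46,18] → #
    (5,3)@(11, 7): e=[44,30,-6] → ·
    (3,4)@(7, 9): e=[8,58,2] → #
    (4,4)@(9, 9): e=[28,50,-10] → ·
    (3,5)@(7, 11): e=[12,70,-14] → ·
    (2,7)@(5, 15): e=[0,102,-34] → ·  [on edge]
  covered (9 px):
    · · · · # · · ·
    · · · · # # · ·
    · · · # # # · ·
    · · · # # · · ·
    · · · # · · · ·
    · · · · · · · ·
    · · · · · · · ·
    · · · · · · · ·
T1:
  2·area = 20  (B↔C swapped to make it positive)
  edge (14, 2)→(12, 16): d=(-2,14) right/bottom  bias=-1
  edge (12, 16)→(12, 6): d=(0,-10) top-left  bias=+0
  edge (12, 6)→(14, 2): d=(2,-4) top-left  bias=+0
    (6,2)@(13, 5): e=[8,10,2] → #
    (7,2)@(15, 5): e=[-20,30,10] → ·
    (6,3)@(13, 7): e=[4,10,6] → #
    (7,3)@(15, 7): e=[-24,30,14] → ·
    (6,4)@(13, 9): e=[0,10,10] → ·  [on edge]
  covered (2 px):
    · · · · · · · ·
    · · · · · · · ·
    · · · · · · # ·
    · · · · · · # ·
    · · · · · · · ·
    · · · · · · · ·
    · · · · · · · ·
    · · · · · · · ·

Final: [34,34,0]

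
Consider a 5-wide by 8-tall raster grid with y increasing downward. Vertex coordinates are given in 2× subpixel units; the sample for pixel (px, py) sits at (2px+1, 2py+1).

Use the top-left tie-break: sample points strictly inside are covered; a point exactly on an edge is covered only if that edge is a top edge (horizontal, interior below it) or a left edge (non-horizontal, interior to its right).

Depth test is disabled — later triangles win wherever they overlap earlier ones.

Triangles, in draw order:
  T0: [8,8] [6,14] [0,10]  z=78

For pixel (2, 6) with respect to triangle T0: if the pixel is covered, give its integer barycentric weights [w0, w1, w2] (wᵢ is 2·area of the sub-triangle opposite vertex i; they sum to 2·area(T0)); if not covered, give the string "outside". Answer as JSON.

T0:
  2·area = 44
  edge (8, 8)→(6, 14): d=(-2,6) right/bottom  bias=-1
  edge (6, 14)→(0, 10): d=(-6,-4) top-left  bias=+0
  edge (0, 10)→(8, 8): d=(8,-2) top-left  bias=+0
    (4,2)@(9, 5): e=[0,66,-22] → ·  [on edge]
    (2,4)@(5, 9): e=[16,26,2] → #
    (3,4)@(7, 9): e=[4,34,6] → #
    (4,4)@(9, 9): e=[-8,42,10] → ·
    (1,5)@(3, 11): e=[24,6,14] → #
    (3,5)@(7, 11): e=[0,22,22] → ·  [on edge]
    (1,6)@(3, 13): e=[20,-6,30] → ·
    (2,6)@(5, 13): e=[8,2,34] → #
    (3,6)@(7, 13): e=[-4,10,38] → ·
    (2,7)@(5, 15): e=[4,-10,50] → ·
  covered (5 px):
    · · · · ·
    · · · · ·
    · · · · ·
    · · · · ·
    · · # # ·
    · # # · ·
    · · # · ·
    · · · · ·

Result: [2,34,8]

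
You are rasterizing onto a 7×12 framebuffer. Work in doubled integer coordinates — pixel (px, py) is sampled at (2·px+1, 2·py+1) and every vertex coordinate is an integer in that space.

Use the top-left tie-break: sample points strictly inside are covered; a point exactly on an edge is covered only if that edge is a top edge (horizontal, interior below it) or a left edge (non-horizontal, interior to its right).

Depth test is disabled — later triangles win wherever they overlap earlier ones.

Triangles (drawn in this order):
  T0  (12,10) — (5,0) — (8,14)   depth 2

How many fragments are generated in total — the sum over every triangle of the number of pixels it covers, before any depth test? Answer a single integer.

T0:
  2·area = 68  (B↔C swapped to make it positive)
  edge (12, 10)→(8, 14): d=(-4,4) right/bottom  bias=-1
  edge (8, 14)→(5, 0): d=(-3,-14) top-left  bias=+0
  edge (5, 0)→(12, 10): d=(7,10) right/bottom  bias=-1
    (3,1)@(7, 3): e=[48,19,1] → X
    (4,1)@(9, 3): e=[40,47,-19] → .
    (3,2)@(7, 5): e=[40,13,15] → X
    (4,2)@(9, 5): e=[32,41,-5] → .
    (3,3)@(7, 7): e=[32,7,29] → X
    (4,3)@(9, 7): e=[24,35,9] → X
    (5,3)@(11, 7): e=[16,63,-11] → .
    (3,4)@(7, 9): e=[24,1,43] → X
    (5,4)@(11, 9): e=[8,57,3] → X
    (6,4)@(13, 9): e=[0,85,-17] → .  [on edge]
    (3,5)@(7, 11): e=[16,-5,57] → .
    (4,5)@(9, 11): e=[8,23,37] → X
    (5,5)@(11, 11): e=[0,51,17] → .  [on edge]
    (4,6)@(9, 13): e=[0,17,51] → .  [on edge]
    (3,7)@(7, 15): e=[0,-17,85] → .  [on edge]
    (2,8)@(5, 17): e=[0,-51,119] → .  [on edge]
    (1,9)@(3, 19): e=[0,-85,153] → .  [on edge]
    (0,10)@(1, 21): e=[0,-119,187] → .  [on edge]
  covered (8 px):
    . . . . . . .
    . . . X . . .
    . . . X . . .
    . . . X X . .
    . . . X X X .
    . . . . X . .
    . . . . . . .
    . . . . . . .
    . . . . . . .
    . . . . . . .
    . . . . . . .
    . . . . . . .

Final: 8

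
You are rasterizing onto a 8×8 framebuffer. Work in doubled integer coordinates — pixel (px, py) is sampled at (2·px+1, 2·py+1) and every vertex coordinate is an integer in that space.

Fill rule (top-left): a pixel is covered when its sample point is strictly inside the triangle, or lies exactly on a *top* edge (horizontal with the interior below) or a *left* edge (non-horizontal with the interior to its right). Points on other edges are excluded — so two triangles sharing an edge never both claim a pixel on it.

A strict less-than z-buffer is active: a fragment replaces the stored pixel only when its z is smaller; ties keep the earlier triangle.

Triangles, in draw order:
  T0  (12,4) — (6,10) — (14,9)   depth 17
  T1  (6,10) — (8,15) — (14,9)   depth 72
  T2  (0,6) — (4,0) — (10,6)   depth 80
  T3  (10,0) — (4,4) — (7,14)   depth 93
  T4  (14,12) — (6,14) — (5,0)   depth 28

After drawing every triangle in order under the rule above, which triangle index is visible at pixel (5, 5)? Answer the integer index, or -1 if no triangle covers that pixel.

T0:
  2·area = 42  (B↔C swapped to make it positive)
  edge (12, 4)→(14, 9): d=(2,5) right/bottom  bias=-1
  edge (14, 9)→(6, 10): d=(-8,1) right/bottom  bias=-1
  edge (6, 10)→(12, 4): d=(6,-6) top-left  bias=+0
    (7,0)@(15, 1): e=[-21,63,0] → ·  [on edge]
    (6,1)@(13, 3): e=[-7,49,0] → ·  [on edge]
    (5,2)@(11, 5): e=[7,35,0] → █  [on edge]
    (6,2)@(13, 5): e=[-3,33,12] → ·
    (4,3)@(9, 7): e=[21,21,0] → █  [on edge]
    (6,3)@(13, 7): e=[1,17,24] → █
    (7,3)@(15, 7): e=[-9,15,36] → ·
    (3,4)@(7, 9): e=[35,7,0] → █  [on edge]
    (7,4)@(15, 9): e=[-5,-1,48] → ·
    (2,5)@(5, 11): e=[49,-7,0] → ·  [on edge]
    (3,5)@(7, 11): e=[39,-9,12] → ·
    (4,5)@(9, 11): e=[29,-11,24] → ·
    (1,6)@(3, 13): e=[63,-21,0] → ·  [on edge]
    (0,7)@(1, 15): e=[77,-35,0] → ·  [on edge]
  covered (8 px):
    · · · · · · · ·
    · · · · · · · ·
    · · · · · █ · ·
    · · · · █ █ █ ·
    · · · █ █ █ █ ·
    · · · · · · · ·
    · · · · · · · ·
    · · · · · · · ·
T1:
  2·area = 42  (B↔C swapped to make it positive)
  edge (6, 10)→(14, 9): d=(8,-1) top-left  bias=+0
  edge (14, 9)→(8, 15): d=(-6,6) right/bottom  bias=-1
  edge (8, 15)→(6, 10): d=(-2,-5) top-left  bias=+0
    (3,5)@(7, 11): e=[9,30,3] → █
    (4,5)@(9, 11): e=[11,18,13] → █
    (5,5)@(11, 11): e=[13,6,23] → █
    (6,5)@(13, 11): e=[15,-6,33] → ·
    (3,6)@(7, 13): e=[25,18,-1] → ·
    (4,6)@(9, 13): e=[27,6,9] → █
    (5,6)@(11, 13): e=[29,-6,19] → ·
    (4,7)@(9, 15): e=[43,-6,5] → ·
  covered (4 px):
    · · · · · · · ·
    · · · · · · · ·
    · · · · · · · ·
    · · · · · · · ·
    · · · · · · · ·
    · · · █ █ █ · ·
    · · · · █ · · ·
    · · · · · · · ·
T2:
  2·area = 60
  edge (0, 6)→(4, 0): d=(4,-6) top-left  bias=+0
  edge (4, 0)→(10, 6): d=(6,6) right/bottom  bias=-1
  edge (10, 6)→(0, 6): d=(-10,0) right/bottom  bias=-1
    (2,0)@(5, 1): e=[10,0,50] → ·  [on edge]
    (1,1)@(3, 3): e=[6,24,30] → █
    (2,1)@(5, 3): e=[18,12,30] → █
    (3,1)@(7, 3): e=[30,0,30] → ·  [on edge]
    (0,2)@(1, 5): e=[2,48,10] → █
    (3,2)@(7, 5): e=[38,12,10] → █
    (4,2)@(9, 5): e=[50,0,10] → ·  [on edge]
    (0,3)@(1, 7): e=[10,60,-10] → ·
    (1,3)@(3, 7): e=[22,48,-10] → ·
    (2,3)@(5, 7): e=[34,36,-10] → ·
    (3,3)@(7, 7): e=[46,24,-10] → ·
    (5,3)@(11, 7): e=[70,0,-10] → ·  [on edge]
    (6,4)@(13, 9): e=[90,0,-30] → ·  [on edge]
    (7,5)@(15, 11): e=[110,0,-50] → ·  [on edge]
  covered (6 px):
    · · · · · · · ·
    · █ █ · · · · ·
    █ █ █ █ · · · ·
    · · · · · · · ·
    · · · · · · · ·
    · · · · · · · ·
    · · · · · · · ·
    · · · · · · · ·
T3:
  2·area = 72  (B↔C swapped to make it positive)
  edge (10, 0)→(7, 14): d=(-3,14) right/bottom  bias=-1
  edge (7, 14)→(4, 4): d=(-3,-10) top-left  bias=+0
  edge (4, 4)→(10, 0): d=(6,-4) top-left  bias=+0
    (4,0)@(9, 1): e=[11,59,2] → █
    (5,0)@(11, 1): e=[-17,79,10] → ·
    (3,1)@(7, 3): e=[33,33,6] → █
    (5,1)@(11, 3): e=[-23,73,22] → ·
    (2,2)@(5, 5): e=[55,7,10] → █
    (4,2)@(9, 5): e=[-1,47,26] → ·
    (2,3)@(5, 7): e=[49,1,22] → █
    (4,3)@(9, 7): e=[-7,41,38] → ·
    (2,4)@(5, 9): e=[43,-5,34] → ·
    (3,4)@(7, 9): e=[15,15,42] → █
    (4,4)@(9, 9): e=[-13,35,50] → ·
    (3,5)@(7, 11): e=[9,9,54] → █
  covered (10 px):
    · · · · █ · · ·
    · · · █ █ · · ·
    · · █ █ · · · ·
    · · █ █ · · · ·
    · · · █ · · · ·
    · · · █ · · · ·
    · · · █ · · · ·
    · · · · · · · ·
T4:
  2·area = 114
  edge (14, 12)→(6, 14): d=(-8,2) right/bottom  bias=-1
  edge (6, 14)→(5, 0): d=(-1,-14) top-left  bias=+0
  edge (5, 0)→(14, 12): d=(9,12) right/bottom  bias=-1
    (3,1)@(7, 3): e=[86,25,3] → █
    (4,1)@(9, 3): e=[82,53,-21] → ·
    (3,2)@(7, 5): e=[70,23,21] → █
    (4,2)@(9, 5): e=[66,51,-3] → ·
    (3,3)@(7, 7): e=[54,21,39] → █
    (4,3)@(9, 7): e=[50,49,15] → █
    (5,3)@(11, 7): e=[46,77,-9] → ·
    (3,4)@(7, 9): e=[38,19,57] → █
    (5,4)@(11, 9): e=[30,75,9] → █
    (6,4)@(13, 9): e=[26,103,-15] → ·
    (3,5)@(7, 11): e=[22,17,75] → █
    (6,5)@(13, 11): e=[10,101,3] → █
  covered (13 px):
    · · · · · · · ·
    · · · █ · · · ·
    · · · █ · · · ·
    · · · █ █ · · ·
    · · · █ █ █ · ·
    · · · █ █ █ █ ·
    · · · █ █ · · ·
    · · · · · · · ·

Z-buffer (winner per pixel, '.' = empty):
  . . . . 3 . . .
  . 2 2 4 3 . . .
  2 2 2 4 . 0 . .
  . . 3 4 0 0 0 .
  . . . 0 0 0 0 .
  . . . 4 4 4 4 .
  . . . 4 4 . . .
  . . . . . . . .

Result: 4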